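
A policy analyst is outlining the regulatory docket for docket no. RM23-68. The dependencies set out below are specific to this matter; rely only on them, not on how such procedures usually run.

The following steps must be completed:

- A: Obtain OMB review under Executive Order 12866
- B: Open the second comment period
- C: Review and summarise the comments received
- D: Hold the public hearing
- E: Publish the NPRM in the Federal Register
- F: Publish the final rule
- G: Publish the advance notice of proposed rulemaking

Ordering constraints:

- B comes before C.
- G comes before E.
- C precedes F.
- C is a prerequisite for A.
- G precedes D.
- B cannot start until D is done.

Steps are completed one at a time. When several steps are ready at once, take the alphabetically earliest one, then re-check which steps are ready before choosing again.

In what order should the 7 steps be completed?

G → D → B → C → A → E → F

G is the only step with nothing outstanding, so it goes first.
D and E are both available; D has the earlier label → D.
B now also ready, so the ready set is {B, E}; B has the earlier label → B.
C now also ready, so the ready set is {C, E}; C has the earlier label → C.
A, E and F are all available; A has the earlier label → A.
Ready: E and F. E has the earlier label → E.
Next only F has its prerequisites met → F.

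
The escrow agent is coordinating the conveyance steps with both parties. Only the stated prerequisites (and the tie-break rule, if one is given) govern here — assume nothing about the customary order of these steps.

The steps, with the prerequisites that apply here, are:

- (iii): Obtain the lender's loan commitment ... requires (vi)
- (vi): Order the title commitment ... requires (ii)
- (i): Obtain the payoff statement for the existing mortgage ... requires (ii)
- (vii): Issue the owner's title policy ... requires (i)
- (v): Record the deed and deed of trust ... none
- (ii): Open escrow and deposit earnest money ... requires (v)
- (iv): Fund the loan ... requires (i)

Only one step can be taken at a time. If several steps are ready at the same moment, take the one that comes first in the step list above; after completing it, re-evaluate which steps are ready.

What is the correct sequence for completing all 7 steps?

(v), (ii), (vi), (iii), (i), (vii), (iv)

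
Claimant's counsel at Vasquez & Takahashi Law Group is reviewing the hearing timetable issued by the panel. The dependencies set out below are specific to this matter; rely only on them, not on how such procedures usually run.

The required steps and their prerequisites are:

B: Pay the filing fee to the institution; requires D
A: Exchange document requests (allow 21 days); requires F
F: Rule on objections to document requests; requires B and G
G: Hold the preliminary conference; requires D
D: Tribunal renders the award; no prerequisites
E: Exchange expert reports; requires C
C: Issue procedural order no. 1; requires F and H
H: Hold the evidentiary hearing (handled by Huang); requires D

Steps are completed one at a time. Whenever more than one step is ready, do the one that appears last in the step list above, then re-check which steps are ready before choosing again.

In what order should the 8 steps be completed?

D H G B F C E A

D has no prerequisites → D first.
H, G and B are all available; H is listed later → H.
Now G and B have their prerequisites met. G is listed later, so G next.
Next only B has its prerequisites met → B.
That leaves F as the only ready step → F.
Now C and A have their prerequisites met. C is listed later, so C next.
E now also ready, so the ready set is {E, A}; E is listed later → E.
That leaves A as the only ready step → A.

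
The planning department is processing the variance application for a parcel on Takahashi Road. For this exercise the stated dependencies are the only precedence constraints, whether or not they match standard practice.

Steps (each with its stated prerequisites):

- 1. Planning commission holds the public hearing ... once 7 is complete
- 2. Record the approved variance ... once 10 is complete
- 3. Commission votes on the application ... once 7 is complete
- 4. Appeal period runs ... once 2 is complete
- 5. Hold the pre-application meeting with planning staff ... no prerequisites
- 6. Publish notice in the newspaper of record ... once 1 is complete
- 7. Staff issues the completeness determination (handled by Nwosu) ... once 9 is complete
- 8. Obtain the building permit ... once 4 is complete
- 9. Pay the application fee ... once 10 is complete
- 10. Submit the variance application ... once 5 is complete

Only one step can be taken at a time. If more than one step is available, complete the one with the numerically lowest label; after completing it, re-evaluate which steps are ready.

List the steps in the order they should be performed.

5, 10, 2, 4, 8, 9, 7, 1, 3, 6

5 has no prerequisites → 5 first.
10 is the only step now ready → 10.
2 and 9 are both available; 2 has the earlier label → 2.
4 and 9 are both available; 4 has the earlier label → 4.
Now 8 and 9 have their prerequisites met. 8 has the earlier label, so 8 next.
9 needed 10, now all done → 9.
7 needed 9, now all done → 7.
1 and 3 are both available; 1 has the earlier label → 1.
6 now also ready, so the ready set is {3, 6}; 3 has the earlier label → 3.
6 needed 1, now all done → 6.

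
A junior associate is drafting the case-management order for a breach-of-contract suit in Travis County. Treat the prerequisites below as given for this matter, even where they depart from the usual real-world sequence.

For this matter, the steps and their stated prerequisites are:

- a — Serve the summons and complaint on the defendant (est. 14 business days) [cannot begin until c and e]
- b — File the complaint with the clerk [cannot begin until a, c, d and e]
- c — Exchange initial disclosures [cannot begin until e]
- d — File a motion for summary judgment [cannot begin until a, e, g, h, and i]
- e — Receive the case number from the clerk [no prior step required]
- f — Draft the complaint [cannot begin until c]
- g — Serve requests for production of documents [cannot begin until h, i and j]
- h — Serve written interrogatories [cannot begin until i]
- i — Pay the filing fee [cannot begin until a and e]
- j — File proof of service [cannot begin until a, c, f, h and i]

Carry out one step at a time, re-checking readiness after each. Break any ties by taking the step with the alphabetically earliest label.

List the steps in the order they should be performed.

Only e has no prerequisites, so it is first.
c needed e, now all done → c.
Ready: a and f. a has the earlier label → a.
Now f and i have their prerequisites met. f has the earlier label, so f next.
i needed a and e, now all done → i.
h is the only step now ready → h.
That leaves j as the only ready step → j.
g needed h, i and j, now all done → g.
d needed a, e, g, h and i, now all done → d.
b needed a, c, d and e, now all done → b.

e, c, a, f, i, h, j, g, d, b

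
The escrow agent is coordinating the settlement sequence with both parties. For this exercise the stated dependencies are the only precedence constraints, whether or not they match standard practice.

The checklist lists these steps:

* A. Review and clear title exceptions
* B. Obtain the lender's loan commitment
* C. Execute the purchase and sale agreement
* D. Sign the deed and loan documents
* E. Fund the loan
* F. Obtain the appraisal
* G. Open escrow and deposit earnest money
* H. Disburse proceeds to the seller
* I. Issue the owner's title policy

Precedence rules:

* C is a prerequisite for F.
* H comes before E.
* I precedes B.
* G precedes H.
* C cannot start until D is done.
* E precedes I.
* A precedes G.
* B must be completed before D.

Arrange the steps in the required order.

Only A has no prerequisites, so it is first.
G needed A, now all done → G.
H is the only step now ready → H.
That leaves E as the only ready step → E.
I needed E, now all done → I.
B needed I, now all done → B.
D needed B, now all done → D.
C needed D, now all done → C.
That leaves F as the only ready step → F.

A, G, H, E, I, B, D, C, F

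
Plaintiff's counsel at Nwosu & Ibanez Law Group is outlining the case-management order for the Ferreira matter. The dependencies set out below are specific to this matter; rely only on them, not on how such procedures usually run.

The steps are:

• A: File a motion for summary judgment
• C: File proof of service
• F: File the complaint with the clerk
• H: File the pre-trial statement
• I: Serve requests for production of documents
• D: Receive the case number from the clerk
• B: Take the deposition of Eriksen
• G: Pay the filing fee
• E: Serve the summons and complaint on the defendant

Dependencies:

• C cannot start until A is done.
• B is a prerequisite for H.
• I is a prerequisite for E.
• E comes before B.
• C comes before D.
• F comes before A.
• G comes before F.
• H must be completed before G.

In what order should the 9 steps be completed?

I → E → B → H → G → F → A → C → D

Only I has no prerequisites, so it is first.
E needed I, now all done → E.
B needed E, now all done → B.
Next only H has its prerequisites met → H.
That leaves G as the only ready step → G.
That leaves F as the only ready step → F.
That leaves A as the only ready step → A.
That leaves C as the only ready step → C.
That leaves D as the only ready step → D.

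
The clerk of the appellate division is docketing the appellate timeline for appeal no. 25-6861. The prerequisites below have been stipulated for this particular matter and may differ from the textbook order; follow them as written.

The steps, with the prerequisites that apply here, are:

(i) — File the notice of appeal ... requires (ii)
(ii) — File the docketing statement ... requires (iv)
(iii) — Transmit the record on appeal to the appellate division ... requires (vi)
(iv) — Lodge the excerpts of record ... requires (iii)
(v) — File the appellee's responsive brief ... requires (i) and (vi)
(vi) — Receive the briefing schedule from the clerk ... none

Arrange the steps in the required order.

(vi), (iii), (iv), (ii), (i), (v)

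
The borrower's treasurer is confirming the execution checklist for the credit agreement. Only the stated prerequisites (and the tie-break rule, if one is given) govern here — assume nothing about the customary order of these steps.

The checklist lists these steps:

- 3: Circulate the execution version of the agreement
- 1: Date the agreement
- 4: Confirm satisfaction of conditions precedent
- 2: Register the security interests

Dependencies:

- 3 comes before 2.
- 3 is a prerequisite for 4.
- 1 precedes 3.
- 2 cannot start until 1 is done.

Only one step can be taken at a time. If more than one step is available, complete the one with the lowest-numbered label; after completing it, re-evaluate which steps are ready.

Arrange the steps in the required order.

1 is the only step with nothing outstanding, so it goes first.
3 needed 1, now all done → 3.
2 and 4 are both available; 2 has the earlier label → 2.
4 needed 3, now all done → 4.

1 → 3 → 2 → 4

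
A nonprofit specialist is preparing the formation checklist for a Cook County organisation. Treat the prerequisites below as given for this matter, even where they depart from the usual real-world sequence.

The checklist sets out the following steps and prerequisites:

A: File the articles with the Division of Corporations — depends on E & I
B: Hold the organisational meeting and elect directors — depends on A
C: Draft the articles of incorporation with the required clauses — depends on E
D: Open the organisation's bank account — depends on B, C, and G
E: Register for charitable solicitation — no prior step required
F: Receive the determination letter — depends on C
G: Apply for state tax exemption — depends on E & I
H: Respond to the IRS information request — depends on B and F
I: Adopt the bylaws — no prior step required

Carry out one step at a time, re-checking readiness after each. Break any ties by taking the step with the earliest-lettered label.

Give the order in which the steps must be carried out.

Nothing is required for E and I. E has the earlier label → E first.
C now also ready, so the ready set is {C, I}; C has the earlier label → C.
Ready: F and I. F has the earlier label → F.
Next only I has its prerequisites met → I.
Ready: A and G. A has the earlier label → A.
B now also ready, so the ready set is {B, G}; B has the earlier label → B.
H now also ready, so the ready set is {G, H}; G has the earlier label → G.
D now also ready, so the ready set is {D, H}; D has the earlier label → D.
H needed B and F, now all done → H.

E C F I A B G D H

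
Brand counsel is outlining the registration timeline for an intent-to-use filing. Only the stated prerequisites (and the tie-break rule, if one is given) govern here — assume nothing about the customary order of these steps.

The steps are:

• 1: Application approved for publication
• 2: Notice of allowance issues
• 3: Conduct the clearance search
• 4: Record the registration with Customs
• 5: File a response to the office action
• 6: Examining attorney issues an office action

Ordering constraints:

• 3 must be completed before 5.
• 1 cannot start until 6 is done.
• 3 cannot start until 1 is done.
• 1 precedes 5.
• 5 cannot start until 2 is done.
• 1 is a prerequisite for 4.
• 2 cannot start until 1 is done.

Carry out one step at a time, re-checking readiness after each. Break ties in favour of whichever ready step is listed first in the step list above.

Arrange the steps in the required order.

6 → 1 → 2 → 3 → 4 → 5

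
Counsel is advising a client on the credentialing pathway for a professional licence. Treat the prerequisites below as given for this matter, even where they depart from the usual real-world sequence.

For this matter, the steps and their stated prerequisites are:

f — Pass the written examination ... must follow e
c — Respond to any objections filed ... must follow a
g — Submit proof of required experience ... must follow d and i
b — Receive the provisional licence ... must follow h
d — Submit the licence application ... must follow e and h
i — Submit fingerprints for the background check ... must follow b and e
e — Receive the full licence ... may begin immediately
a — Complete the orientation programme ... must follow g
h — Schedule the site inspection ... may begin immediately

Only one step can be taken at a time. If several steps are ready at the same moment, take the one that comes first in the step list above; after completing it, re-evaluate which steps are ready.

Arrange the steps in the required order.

e → f → h → b → d → i → g → a → c

e and h have no prerequisites; e is listed earlier, so e is first.
f now also ready, so the ready set is {f, h}; f is listed earlier → f.
That leaves h as the only ready step → h.
Ready: b and d. b is listed earlier → b.
Now d and i have their prerequisites met. d is listed earlier, so d next.
i needed b and e, now all done → i.
g is the only step now ready → g.
a is the only step now ready → a.
Next only c has its prerequisites met → c.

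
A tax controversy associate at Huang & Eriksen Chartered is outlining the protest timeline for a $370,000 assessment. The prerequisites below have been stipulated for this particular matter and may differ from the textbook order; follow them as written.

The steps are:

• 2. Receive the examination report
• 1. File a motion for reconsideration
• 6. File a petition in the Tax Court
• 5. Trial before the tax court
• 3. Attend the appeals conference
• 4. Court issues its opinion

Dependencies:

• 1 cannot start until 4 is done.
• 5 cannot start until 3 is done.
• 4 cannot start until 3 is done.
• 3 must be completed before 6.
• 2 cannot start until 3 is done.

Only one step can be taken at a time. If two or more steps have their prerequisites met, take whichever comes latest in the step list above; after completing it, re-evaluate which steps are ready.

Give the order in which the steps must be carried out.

3 4 5 6 1 2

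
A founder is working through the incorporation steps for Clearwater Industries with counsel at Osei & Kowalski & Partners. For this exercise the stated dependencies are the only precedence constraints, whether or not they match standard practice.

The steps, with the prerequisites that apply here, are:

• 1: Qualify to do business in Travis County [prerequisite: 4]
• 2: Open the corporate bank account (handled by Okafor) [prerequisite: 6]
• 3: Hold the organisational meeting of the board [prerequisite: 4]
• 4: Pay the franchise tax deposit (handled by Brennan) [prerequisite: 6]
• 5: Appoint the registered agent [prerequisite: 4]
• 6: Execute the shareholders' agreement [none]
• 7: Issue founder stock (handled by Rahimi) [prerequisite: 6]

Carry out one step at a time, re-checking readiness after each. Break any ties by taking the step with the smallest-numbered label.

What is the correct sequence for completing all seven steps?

6, 2, 4, 1, 3, 5, 7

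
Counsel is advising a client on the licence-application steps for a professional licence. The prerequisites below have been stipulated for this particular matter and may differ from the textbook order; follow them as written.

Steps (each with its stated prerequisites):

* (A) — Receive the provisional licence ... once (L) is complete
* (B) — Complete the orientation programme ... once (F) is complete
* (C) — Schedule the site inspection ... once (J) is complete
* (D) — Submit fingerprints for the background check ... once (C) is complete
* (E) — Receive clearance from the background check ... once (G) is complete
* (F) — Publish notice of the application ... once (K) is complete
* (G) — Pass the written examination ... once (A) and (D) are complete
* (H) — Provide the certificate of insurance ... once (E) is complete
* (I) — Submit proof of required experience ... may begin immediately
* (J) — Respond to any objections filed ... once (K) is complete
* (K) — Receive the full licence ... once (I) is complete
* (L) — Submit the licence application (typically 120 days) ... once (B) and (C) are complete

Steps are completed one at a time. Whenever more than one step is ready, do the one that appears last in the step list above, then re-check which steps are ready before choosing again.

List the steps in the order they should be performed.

(I) → (K) → (J) → (F) → (C) → (D) → (B) → (L) → (A) → (G) → (E) → (H)

(I) has no prerequisites → (I) first.
That leaves (K) as the only ready step → (K).
Ready: (J) and (F). (J) is listed later → (J).
(F) and (C) are both available; (F) is listed later → (F).
Ready: (C) and (B). (C) is listed later → (C).
(D) now also ready, so the ready set is {(D), (B)}; (D) is listed later → (D).
(B) is the only step now ready → (B).
(L) is the only step now ready → (L).
(A) is the only step now ready → (A).
(G) is the only step now ready → (G).
(E) is the only step now ready → (E).
Next only (H) has its prerequisites met → (H).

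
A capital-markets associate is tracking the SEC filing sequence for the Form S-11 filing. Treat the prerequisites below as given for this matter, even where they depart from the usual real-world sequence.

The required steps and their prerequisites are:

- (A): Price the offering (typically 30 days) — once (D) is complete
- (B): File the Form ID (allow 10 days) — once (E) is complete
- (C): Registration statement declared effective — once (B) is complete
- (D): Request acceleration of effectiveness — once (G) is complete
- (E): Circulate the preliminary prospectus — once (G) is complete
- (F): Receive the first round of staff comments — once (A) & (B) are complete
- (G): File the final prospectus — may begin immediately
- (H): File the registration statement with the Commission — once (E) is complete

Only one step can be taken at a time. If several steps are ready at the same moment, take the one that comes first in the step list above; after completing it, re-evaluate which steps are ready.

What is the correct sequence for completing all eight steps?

Only (G) has no prerequisites, so it is first.
(D) and (E) are both available; (D) is listed earlier → (D).
Now (A) and (E) have their prerequisites met. (A) is listed earlier, so (A) next.
(E) needed (G), now all done → (E).
(B) and (H) are both available; (B) is listed earlier → (B).
(C) and (F) now also ready, so the ready set is {(C), (F), (H)}; (C) is listed earlier → (C).
Ready: (F) and (H). (F) is listed earlier → (F).
(H) is the only step now ready → (H).

(G), (D), (A), (E), (B), (C), (F), (H)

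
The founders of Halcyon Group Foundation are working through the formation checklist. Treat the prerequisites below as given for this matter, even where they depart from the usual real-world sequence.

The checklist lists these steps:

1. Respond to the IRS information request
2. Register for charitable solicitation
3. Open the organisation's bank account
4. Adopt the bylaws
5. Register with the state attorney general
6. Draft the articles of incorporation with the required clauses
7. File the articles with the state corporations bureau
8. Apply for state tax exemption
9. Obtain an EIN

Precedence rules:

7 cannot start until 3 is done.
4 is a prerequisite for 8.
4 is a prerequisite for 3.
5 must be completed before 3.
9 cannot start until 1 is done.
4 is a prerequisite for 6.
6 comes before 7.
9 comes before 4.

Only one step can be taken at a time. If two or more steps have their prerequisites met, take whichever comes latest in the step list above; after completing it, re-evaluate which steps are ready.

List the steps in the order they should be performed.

5 → 2 → 1 → 9 → 4 → 8 → 6 → 3 → 7

5, 2 and 1 have no prerequisites; 5 is listed later, so 5 is first.
2 and 1 are both available; 2 is listed later → 2.
Next only 1 has its prerequisites met → 1.
9 is the only step now ready → 9.
Next only 4 has its prerequisites met → 4.
Now 8, 6 and 3 have their prerequisites met. 8 is listed later, so 8 next.
6 and 3 are both available; 6 is listed later → 6.
3 needed 5 and 4, now all done → 3.
Next only 7 has its prerequisites met → 7.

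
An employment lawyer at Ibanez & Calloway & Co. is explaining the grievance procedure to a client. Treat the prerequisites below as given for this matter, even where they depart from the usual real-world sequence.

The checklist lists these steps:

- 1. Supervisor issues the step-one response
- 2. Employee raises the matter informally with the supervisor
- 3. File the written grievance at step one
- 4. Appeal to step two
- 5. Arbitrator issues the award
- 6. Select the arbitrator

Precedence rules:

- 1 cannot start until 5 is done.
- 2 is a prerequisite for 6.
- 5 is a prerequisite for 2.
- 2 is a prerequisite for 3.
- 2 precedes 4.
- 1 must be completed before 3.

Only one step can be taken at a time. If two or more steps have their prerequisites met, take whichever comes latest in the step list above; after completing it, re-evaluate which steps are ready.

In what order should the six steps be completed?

5 has no prerequisites → 5 first.
2 and 1 are both available; 2 is listed later → 2.
6, 4 and 1 are all available; 6 is listed later → 6.
Ready: 4 and 1. 4 is listed later → 4.
Next only 1 has its prerequisites met → 1.
3 needed 2 and 1, now all done → 3.

5 2 6 4 1 3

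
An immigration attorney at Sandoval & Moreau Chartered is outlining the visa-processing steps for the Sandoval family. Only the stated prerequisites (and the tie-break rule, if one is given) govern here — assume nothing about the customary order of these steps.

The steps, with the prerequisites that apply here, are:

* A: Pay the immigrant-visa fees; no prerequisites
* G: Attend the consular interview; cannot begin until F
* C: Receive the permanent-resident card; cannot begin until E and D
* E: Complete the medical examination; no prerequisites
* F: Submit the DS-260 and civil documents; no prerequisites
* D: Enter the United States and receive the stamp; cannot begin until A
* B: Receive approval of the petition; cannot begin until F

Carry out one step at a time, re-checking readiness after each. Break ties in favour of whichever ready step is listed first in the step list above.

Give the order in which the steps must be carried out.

A, E, F, G, D, C, B

A, E and F have no prerequisites; A is listed earlier, so A is first.
D now also ready, so the ready set is {E, F, D}; E is listed earlier → E.
Now F and D have their prerequisites met. F is listed earlier, so F next.
Ready: G, D and B. G is listed earlier → G.
D and B are both available; D is listed earlier → D.
C now also ready, so the ready set is {C, B}; C is listed earlier → C.
B needed F, now all done → B.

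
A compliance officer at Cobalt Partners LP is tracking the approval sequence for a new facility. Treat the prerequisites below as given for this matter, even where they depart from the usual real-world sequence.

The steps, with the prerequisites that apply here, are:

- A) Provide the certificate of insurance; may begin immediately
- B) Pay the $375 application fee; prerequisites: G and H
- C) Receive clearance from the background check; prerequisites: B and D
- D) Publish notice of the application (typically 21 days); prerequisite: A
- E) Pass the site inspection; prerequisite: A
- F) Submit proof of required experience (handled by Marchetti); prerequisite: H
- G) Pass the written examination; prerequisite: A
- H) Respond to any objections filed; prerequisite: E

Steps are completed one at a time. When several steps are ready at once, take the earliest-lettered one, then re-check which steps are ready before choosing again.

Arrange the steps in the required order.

A is the only step with nothing outstanding, so it goes first.
D, E and G are all available; D has the earlier label → D.
E and G are both available; E has the earlier label → E.
H now also ready, so the ready set is {G, H}; G has the earlier label → G.
That leaves H as the only ready step → H.
Now B and F have their prerequisites met. B has the earlier label, so B next.
C now also ready, so the ready set is {C, F}; C has the earlier label → C.
F needed H, now all done → F.

A, D, E, G, H, B, C, F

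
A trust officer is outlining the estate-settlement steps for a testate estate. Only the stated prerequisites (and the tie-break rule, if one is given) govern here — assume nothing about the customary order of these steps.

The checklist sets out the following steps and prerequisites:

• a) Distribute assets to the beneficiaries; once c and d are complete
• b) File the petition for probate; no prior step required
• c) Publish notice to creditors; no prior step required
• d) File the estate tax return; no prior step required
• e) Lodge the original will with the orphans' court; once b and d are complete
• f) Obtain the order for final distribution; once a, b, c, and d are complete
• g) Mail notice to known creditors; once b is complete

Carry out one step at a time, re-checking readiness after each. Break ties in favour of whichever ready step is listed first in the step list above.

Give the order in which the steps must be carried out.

b c d a e f g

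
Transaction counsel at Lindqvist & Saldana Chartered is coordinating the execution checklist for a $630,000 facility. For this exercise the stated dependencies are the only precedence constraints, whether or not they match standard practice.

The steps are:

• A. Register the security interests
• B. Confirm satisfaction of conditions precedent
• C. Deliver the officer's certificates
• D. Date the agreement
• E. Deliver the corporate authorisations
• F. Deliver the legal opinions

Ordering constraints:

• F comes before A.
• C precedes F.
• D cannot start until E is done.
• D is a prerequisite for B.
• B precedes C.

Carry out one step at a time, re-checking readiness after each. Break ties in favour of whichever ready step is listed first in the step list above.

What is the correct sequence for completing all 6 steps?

E is the only step with nothing outstanding, so it goes first.
That leaves D as the only ready step → D.
Next only B has its prerequisites met → B.
C is the only step now ready → C.
Next only F has its prerequisites met → F.
A needed F, now all done → A.

E, D, B, C, F, A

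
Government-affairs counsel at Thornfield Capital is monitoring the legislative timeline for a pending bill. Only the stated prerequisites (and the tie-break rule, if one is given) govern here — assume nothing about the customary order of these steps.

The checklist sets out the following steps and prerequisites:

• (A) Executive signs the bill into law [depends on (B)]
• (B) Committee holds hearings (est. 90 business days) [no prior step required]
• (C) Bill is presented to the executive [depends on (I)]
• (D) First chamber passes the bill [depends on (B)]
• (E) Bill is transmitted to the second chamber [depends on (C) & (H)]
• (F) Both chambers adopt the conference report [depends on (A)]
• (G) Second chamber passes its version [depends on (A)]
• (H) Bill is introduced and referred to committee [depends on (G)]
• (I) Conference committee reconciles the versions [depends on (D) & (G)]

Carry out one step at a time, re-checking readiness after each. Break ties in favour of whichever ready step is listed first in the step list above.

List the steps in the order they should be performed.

(B) (A) (D) (F) (G) (H) (I) (C) (E)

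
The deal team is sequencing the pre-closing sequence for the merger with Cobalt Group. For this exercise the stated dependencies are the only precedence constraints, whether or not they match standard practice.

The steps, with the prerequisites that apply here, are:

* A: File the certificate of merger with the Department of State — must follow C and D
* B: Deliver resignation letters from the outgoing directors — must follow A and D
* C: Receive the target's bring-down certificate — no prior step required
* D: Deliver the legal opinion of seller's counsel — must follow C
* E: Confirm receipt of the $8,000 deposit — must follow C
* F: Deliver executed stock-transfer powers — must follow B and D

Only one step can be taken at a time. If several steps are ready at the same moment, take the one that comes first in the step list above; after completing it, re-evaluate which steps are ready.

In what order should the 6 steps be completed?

Only C has no prerequisites, so it is first.
D and E are both available; D is listed earlier → D.
A now also ready, so the ready set is {A, E}; A is listed earlier → A.
B now also ready, so the ready set is {B, E}; B is listed earlier → B.
F now also ready, so the ready set is {E, F}; E is listed earlier → E.
Next only F has its prerequisites met → F.

C, D, A, B, E, F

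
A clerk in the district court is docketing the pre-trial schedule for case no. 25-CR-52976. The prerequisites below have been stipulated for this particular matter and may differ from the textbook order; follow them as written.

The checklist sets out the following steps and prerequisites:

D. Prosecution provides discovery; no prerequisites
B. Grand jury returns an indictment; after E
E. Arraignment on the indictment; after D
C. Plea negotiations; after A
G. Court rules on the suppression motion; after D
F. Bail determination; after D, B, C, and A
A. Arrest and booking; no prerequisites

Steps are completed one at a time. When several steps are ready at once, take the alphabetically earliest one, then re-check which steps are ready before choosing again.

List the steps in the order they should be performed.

A and D have no prerequisites; A has the earlier label, so A is first.
C now also ready, so the ready set is {C, D}; C has the earlier label → C.
That leaves D as the only ready step → D.
E and G are both available; E has the earlier label → E.
Now B and G have their prerequisites met. B has the earlier label, so B next.
F and G are both available; F has the earlier label → F.
Next only G has its prerequisites met → G.

A C D E B F G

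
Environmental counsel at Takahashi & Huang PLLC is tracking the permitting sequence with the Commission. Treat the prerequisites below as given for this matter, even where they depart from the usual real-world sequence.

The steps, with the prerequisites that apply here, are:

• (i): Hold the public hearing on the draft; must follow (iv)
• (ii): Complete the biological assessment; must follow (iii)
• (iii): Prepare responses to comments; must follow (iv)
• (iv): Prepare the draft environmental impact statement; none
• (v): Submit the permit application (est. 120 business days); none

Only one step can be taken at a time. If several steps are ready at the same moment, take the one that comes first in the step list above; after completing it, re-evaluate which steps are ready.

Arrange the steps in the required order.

(iv) (i) (iii) (ii) (v)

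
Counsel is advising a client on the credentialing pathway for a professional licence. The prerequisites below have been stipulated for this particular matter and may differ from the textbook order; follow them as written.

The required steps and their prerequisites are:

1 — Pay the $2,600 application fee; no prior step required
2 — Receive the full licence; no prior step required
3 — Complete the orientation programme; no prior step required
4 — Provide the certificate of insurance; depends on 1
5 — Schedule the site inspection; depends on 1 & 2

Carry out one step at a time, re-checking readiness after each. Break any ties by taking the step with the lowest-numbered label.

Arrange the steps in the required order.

Nothing is required for 1, 2 and 3. 1 has the earlier label → 1 first.
4 now also ready, so the ready set is {2, 3, 4}; 2 has the earlier label → 2.
Now 3, 4 and 5 have their prerequisites met. 3 has the earlier label, so 3 next.
Now 4 and 5 have their prerequisites met. 4 has the earlier label, so 4 next.
5 is the only step now ready → 5.

1 → 2 → 3 → 4 → 5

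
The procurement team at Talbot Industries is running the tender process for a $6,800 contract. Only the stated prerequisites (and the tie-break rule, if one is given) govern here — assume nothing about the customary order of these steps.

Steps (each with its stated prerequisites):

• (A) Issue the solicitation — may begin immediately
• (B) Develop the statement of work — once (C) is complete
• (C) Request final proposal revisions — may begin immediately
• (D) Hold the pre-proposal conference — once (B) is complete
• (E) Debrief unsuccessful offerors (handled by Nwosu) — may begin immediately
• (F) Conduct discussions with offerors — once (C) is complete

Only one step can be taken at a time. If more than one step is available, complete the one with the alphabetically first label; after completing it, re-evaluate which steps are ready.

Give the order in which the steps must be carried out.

(A) → (C) → (B) → (D) → (E) → (F)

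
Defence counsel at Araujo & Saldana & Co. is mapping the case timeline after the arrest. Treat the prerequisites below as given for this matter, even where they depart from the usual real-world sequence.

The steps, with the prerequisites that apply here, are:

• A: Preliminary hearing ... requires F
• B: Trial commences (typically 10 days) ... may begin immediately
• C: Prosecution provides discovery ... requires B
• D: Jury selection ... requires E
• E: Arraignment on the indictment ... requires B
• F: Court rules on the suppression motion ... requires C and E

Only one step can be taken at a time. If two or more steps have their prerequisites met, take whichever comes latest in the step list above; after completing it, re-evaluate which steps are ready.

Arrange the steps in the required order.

B, E, D, C, F, A

Only B has no prerequisites, so it is first.
E and C are both available; E is listed later → E.
D now also ready, so the ready set is {D, C}; D is listed later → D.
C needed B, now all done → C.
That leaves F as the only ready step → F.
That leaves A as the only ready step → A.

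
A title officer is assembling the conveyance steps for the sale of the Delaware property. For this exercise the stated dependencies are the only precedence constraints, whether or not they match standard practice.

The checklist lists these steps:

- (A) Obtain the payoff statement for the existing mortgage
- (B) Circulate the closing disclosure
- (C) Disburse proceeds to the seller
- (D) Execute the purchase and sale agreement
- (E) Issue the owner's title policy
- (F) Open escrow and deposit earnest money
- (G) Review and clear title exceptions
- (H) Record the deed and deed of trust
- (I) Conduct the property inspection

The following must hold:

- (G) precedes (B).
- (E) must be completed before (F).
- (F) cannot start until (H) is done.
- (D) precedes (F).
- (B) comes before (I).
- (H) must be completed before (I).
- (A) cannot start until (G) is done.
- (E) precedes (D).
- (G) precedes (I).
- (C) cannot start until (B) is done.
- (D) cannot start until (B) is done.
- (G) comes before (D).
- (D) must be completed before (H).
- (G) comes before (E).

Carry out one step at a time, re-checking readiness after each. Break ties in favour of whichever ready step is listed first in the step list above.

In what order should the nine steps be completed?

(G) has no prerequisites → (G) first.
(A), (B) and (E) are all available; (A) is listed earlier → (A).
Now (B) and (E) have their prerequisites met. (B) is listed earlier, so (B) next.
Now (C) and (E) have their prerequisites met. (C) is listed earlier, so (C) next.
(E) needed (G), now all done → (E).
Next only (D) has its prerequisites met → (D).
(H) is the only step now ready → (H).
Ready: (F) and (I). (F) is listed earlier → (F).
That leaves (I) as the only ready step → (I).

(G) → (A) → (B) → (C) → (E) → (D) → (H) → (F) → (I)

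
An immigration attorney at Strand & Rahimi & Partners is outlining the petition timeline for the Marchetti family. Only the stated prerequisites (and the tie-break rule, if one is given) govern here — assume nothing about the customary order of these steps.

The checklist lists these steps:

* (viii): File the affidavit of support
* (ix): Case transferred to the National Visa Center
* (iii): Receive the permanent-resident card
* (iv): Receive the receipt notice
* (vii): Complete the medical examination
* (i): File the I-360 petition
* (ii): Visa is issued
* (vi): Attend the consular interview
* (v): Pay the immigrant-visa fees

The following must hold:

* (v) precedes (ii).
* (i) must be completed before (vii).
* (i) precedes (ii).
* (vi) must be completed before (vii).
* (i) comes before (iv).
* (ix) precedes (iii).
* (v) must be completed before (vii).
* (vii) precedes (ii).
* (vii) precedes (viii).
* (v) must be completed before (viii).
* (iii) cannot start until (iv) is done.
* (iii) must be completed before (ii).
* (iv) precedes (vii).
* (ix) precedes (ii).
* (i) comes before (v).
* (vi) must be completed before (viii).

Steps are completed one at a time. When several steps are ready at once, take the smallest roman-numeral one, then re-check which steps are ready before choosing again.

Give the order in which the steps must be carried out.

(i) (iv) (v) (vi) (vii) (viii) (ix) (iii) (ii)

Nothing is required for (i), (vi) and (ix). (i) has the earlier label → (i) first.
(iv) and (v) now also ready, so the ready set is {(iv), (v), (vi), (ix)}; (iv) has the earlier label → (iv).
Ready: (v), (vi) and (ix). (v) has the earlier label → (v).
Ready: (vi) and (ix). (vi) has the earlier label → (vi).
Ready: (vii) and (ix). (vii) has the earlier label → (vii).
(viii) now also ready, so the ready set is {(viii), (ix)}; (viii) has the earlier label → (viii).
Next only (ix) has its prerequisites met → (ix).
(iii) needed (iv) and (ix), now all done → (iii).
That leaves (ii) as the only ready step → (ii).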